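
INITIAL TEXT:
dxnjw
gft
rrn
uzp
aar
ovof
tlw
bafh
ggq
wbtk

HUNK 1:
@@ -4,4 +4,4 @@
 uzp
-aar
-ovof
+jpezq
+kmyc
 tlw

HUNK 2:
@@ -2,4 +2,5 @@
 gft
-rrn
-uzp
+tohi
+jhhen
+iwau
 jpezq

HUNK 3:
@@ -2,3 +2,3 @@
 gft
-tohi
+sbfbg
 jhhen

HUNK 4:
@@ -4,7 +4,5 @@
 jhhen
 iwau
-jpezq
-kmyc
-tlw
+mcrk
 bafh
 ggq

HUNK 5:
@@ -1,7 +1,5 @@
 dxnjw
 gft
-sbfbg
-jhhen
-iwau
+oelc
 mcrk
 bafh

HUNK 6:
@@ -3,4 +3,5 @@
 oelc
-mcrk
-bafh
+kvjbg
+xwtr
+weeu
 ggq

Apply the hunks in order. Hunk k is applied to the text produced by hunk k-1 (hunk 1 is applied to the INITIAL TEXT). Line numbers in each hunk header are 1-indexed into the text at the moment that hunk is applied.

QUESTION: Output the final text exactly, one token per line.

Answer: dxnjw
gft
oelc
kvjbg
xwtr
weeu
ggq
wbtk

Derivation:
Hunk 1: at line 4 remove [aar,ovof] add [jpezq,kmyc] -> 10 lines: dxnjw gft rrn uzp jpezq kmyc tlw bafh ggq wbtk
Hunk 2: at line 2 remove [rrn,uzp] add [tohi,jhhen,iwau] -> 11 lines: dxnjw gft tohi jhhen iwau jpezq kmyc tlw bafh ggq wbtk
Hunk 3: at line 2 remove [tohi] add [sbfbg] -> 11 lines: dxnjw gft sbfbg jhhen iwau jpezq kmyc tlw bafh ggq wbtk
Hunk 4: at line 4 remove [jpezq,kmyc,tlw] add [mcrk] -> 9 lines: dxnjw gft sbfbg jhhen iwau mcrk bafh ggq wbtk
Hunk 5: at line 1 remove [sbfbg,jhhen,iwau] add [oelc] -> 7 lines: dxnjw gft oelc mcrk bafh ggq wbtk
Hunk 6: at line 3 remove [mcrk,bafh] add [kvjbg,xwtr,weeu] -> 8 lines: dxnjw gft oelc kvjbg xwtr weeu ggq wbtk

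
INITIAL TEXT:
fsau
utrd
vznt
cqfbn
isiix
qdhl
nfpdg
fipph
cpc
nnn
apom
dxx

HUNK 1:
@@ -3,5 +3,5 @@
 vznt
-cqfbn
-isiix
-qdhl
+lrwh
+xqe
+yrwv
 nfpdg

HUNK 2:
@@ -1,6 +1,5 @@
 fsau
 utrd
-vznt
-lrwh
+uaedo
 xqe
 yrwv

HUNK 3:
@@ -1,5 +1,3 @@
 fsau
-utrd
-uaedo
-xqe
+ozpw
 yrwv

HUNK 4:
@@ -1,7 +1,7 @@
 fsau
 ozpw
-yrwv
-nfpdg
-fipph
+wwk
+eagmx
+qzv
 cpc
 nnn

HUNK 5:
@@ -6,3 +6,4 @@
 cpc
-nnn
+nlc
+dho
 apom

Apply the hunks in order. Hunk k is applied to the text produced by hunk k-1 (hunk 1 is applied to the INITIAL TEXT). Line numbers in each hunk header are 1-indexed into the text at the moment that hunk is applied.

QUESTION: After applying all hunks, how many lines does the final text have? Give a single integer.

Answer: 10

Derivation:
Hunk 1: at line 3 remove [cqfbn,isiix,qdhl] add [lrwh,xqe,yrwv] -> 12 lines: fsau utrd vznt lrwh xqe yrwv nfpdg fipph cpc nnn apom dxx
Hunk 2: at line 1 remove [vznt,lrwh] add [uaedo] -> 11 lines: fsau utrd uaedo xqe yrwv nfpdg fipph cpc nnn apom dxx
Hunk 3: at line 1 remove [utrd,uaedo,xqe] add [ozpw] -> 9 lines: fsau ozpw yrwv nfpdg fipph cpc nnn apom dxx
Hunk 4: at line 1 remove [yrwv,nfpdg,fipph] add [wwk,eagmx,qzv] -> 9 lines: fsau ozpw wwk eagmx qzv cpc nnn apom dxx
Hunk 5: at line 6 remove [nnn] add [nlc,dho] -> 10 lines: fsau ozpw wwk eagmx qzv cpc nlc dho apom dxx
Final line count: 10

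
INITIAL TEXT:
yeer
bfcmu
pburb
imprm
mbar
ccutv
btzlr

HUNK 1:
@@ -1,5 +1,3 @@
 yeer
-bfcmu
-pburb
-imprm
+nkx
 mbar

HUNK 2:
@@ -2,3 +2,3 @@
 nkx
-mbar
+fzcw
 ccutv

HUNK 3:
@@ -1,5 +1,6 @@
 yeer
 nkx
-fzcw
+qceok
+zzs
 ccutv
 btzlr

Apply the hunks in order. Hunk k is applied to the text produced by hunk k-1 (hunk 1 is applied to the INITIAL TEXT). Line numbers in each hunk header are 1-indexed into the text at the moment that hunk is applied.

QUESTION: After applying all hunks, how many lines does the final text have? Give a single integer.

Answer: 6

Derivation:
Hunk 1: at line 1 remove [bfcmu,pburb,imprm] add [nkx] -> 5 lines: yeer nkx mbar ccutv btzlr
Hunk 2: at line 2 remove [mbar] add [fzcw] -> 5 lines: yeer nkx fzcw ccutv btzlr
Hunk 3: at line 1 remove [fzcw] add [qceok,zzs] -> 6 lines: yeer nkx qceok zzs ccutv btzlr
Final line count: 6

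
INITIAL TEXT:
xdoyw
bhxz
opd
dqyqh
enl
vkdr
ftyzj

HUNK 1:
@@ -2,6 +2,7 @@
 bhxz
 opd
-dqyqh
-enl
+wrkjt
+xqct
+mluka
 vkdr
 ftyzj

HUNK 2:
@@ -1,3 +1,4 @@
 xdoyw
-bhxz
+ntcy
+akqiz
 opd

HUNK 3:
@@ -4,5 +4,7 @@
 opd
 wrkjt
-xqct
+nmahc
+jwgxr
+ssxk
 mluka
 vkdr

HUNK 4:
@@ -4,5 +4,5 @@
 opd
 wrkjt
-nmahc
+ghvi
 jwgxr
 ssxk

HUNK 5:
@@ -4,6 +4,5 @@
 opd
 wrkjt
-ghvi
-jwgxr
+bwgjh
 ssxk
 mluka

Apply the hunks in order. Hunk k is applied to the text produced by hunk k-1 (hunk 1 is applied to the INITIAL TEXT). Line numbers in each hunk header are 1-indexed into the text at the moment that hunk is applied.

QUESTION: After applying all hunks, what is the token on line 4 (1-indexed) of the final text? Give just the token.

Answer: opd

Derivation:
Hunk 1: at line 2 remove [dqyqh,enl] add [wrkjt,xqct,mluka] -> 8 lines: xdoyw bhxz opd wrkjt xqct mluka vkdr ftyzj
Hunk 2: at line 1 remove [bhxz] add [ntcy,akqiz] -> 9 lines: xdoyw ntcy akqiz opd wrkjt xqct mluka vkdr ftyzj
Hunk 3: at line 4 remove [xqct] add [nmahc,jwgxr,ssxk] -> 11 lines: xdoyw ntcy akqiz opd wrkjt nmahc jwgxr ssxk mluka vkdr ftyzj
Hunk 4: at line 4 remove [nmahc] add [ghvi] -> 11 lines: xdoyw ntcy akqiz opd wrkjt ghvi jwgxr ssxk mluka vkdr ftyzj
Hunk 5: at line 4 remove [ghvi,jwgxr] add [bwgjh] -> 10 lines: xdoyw ntcy akqiz opd wrkjt bwgjh ssxk mluka vkdr ftyzj
Final line 4: opd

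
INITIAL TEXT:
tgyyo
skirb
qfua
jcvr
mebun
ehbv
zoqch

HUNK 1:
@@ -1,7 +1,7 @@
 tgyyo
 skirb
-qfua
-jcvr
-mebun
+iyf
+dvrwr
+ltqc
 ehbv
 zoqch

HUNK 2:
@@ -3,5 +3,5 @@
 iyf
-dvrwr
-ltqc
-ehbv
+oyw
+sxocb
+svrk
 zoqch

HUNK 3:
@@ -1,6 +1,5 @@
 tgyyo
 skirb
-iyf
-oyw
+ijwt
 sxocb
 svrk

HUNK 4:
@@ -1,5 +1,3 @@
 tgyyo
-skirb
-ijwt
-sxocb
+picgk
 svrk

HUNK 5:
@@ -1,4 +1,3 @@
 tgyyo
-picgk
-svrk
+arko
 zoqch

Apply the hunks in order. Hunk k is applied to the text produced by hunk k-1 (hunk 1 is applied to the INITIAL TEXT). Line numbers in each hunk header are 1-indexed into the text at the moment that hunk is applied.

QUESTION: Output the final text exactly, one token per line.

Answer: tgyyo
arko
zoqch

Derivation:
Hunk 1: at line 1 remove [qfua,jcvr,mebun] add [iyf,dvrwr,ltqc] -> 7 lines: tgyyo skirb iyf dvrwr ltqc ehbv zoqch
Hunk 2: at line 3 remove [dvrwr,ltqc,ehbv] add [oyw,sxocb,svrk] -> 7 lines: tgyyo skirb iyf oyw sxocb svrk zoqch
Hunk 3: at line 1 remove [iyf,oyw] add [ijwt] -> 6 lines: tgyyo skirb ijwt sxocb svrk zoqch
Hunk 4: at line 1 remove [skirb,ijwt,sxocb] add [picgk] -> 4 lines: tgyyo picgk svrk zoqch
Hunk 5: at line 1 remove [picgk,svrk] add [arko] -> 3 lines: tgyyo arko zoqch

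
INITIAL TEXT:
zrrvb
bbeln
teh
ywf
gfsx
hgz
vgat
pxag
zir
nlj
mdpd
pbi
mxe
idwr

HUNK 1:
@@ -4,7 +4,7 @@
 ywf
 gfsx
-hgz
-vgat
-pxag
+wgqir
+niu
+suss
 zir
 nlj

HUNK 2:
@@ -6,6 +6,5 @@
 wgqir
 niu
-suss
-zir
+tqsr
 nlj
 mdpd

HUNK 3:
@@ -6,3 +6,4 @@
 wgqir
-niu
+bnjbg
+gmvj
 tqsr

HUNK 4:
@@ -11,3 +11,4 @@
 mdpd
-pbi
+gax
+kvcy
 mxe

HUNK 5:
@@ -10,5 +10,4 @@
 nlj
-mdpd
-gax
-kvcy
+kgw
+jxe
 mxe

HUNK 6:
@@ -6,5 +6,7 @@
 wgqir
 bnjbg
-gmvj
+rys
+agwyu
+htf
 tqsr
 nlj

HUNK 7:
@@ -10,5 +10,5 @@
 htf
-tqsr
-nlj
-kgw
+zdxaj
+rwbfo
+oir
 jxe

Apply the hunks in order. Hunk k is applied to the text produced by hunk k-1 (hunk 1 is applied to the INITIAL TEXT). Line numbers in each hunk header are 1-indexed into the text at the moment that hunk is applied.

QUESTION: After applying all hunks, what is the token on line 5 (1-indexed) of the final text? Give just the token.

Answer: gfsx

Derivation:
Hunk 1: at line 4 remove [hgz,vgat,pxag] add [wgqir,niu,suss] -> 14 lines: zrrvb bbeln teh ywf gfsx wgqir niu suss zir nlj mdpd pbi mxe idwr
Hunk 2: at line 6 remove [suss,zir] add [tqsr] -> 13 lines: zrrvb bbeln teh ywf gfsx wgqir niu tqsr nlj mdpd pbi mxe idwr
Hunk 3: at line 6 remove [niu] add [bnjbg,gmvj] -> 14 lines: zrrvb bbeln teh ywf gfsx wgqir bnjbg gmvj tqsr nlj mdpd pbi mxe idwr
Hunk 4: at line 11 remove [pbi] add [gax,kvcy] -> 15 lines: zrrvb bbeln teh ywf gfsx wgqir bnjbg gmvj tqsr nlj mdpd gax kvcy mxe idwr
Hunk 5: at line 10 remove [mdpd,gax,kvcy] add [kgw,jxe] -> 14 lines: zrrvb bbeln teh ywf gfsx wgqir bnjbg gmvj tqsr nlj kgw jxe mxe idwr
Hunk 6: at line 6 remove [gmvj] add [rys,agwyu,htf] -> 16 lines: zrrvb bbeln teh ywf gfsx wgqir bnjbg rys agwyu htf tqsr nlj kgw jxe mxe idwr
Hunk 7: at line 10 remove [tqsr,nlj,kgw] add [zdxaj,rwbfo,oir] -> 16 lines: zrrvb bbeln teh ywf gfsx wgqir bnjbg rys agwyu htf zdxaj rwbfo oir jxe mxe idwr
Final line 5: gfsx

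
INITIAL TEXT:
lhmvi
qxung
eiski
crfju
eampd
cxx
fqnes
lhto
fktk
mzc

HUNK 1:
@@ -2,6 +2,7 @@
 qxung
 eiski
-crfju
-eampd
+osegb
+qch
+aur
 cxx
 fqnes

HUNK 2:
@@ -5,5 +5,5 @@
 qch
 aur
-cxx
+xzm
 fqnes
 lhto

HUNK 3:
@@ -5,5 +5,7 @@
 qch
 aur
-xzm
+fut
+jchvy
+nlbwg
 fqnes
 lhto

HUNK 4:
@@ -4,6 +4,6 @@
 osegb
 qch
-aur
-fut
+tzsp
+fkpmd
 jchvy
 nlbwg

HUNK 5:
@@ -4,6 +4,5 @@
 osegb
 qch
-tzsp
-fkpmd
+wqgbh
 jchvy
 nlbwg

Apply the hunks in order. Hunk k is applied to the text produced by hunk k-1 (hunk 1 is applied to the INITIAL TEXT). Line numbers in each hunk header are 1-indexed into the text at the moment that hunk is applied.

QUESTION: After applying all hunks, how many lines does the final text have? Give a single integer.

Answer: 12

Derivation:
Hunk 1: at line 2 remove [crfju,eampd] add [osegb,qch,aur] -> 11 lines: lhmvi qxung eiski osegb qch aur cxx fqnes lhto fktk mzc
Hunk 2: at line 5 remove [cxx] add [xzm] -> 11 lines: lhmvi qxung eiski osegb qch aur xzm fqnes lhto fktk mzc
Hunk 3: at line 5 remove [xzm] add [fut,jchvy,nlbwg] -> 13 lines: lhmvi qxung eiski osegb qch aur fut jchvy nlbwg fqnes lhto fktk mzc
Hunk 4: at line 4 remove [aur,fut] add [tzsp,fkpmd] -> 13 lines: lhmvi qxung eiski osegb qch tzsp fkpmd jchvy nlbwg fqnes lhto fktk mzc
Hunk 5: at line 4 remove [tzsp,fkpmd] add [wqgbh] -> 12 lines: lhmvi qxung eiski osegb qch wqgbh jchvy nlbwg fqnes lhto fktk mzc
Final line count: 12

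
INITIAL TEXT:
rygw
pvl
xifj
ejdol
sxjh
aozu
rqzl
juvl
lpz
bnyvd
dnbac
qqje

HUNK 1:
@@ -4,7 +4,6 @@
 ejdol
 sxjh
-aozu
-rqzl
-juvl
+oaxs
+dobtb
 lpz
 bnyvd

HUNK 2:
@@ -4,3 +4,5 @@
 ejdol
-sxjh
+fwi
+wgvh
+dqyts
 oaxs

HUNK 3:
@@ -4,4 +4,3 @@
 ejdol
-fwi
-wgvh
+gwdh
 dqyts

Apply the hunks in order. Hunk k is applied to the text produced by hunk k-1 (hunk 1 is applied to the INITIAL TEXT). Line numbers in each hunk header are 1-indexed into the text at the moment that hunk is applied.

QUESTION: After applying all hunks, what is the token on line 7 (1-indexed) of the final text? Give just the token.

Hunk 1: at line 4 remove [aozu,rqzl,juvl] add [oaxs,dobtb] -> 11 lines: rygw pvl xifj ejdol sxjh oaxs dobtb lpz bnyvd dnbac qqje
Hunk 2: at line 4 remove [sxjh] add [fwi,wgvh,dqyts] -> 13 lines: rygw pvl xifj ejdol fwi wgvh dqyts oaxs dobtb lpz bnyvd dnbac qqje
Hunk 3: at line 4 remove [fwi,wgvh] add [gwdh] -> 12 lines: rygw pvl xifj ejdol gwdh dqyts oaxs dobtb lpz bnyvd dnbac qqje
Final line 7: oaxs

Answer: oaxs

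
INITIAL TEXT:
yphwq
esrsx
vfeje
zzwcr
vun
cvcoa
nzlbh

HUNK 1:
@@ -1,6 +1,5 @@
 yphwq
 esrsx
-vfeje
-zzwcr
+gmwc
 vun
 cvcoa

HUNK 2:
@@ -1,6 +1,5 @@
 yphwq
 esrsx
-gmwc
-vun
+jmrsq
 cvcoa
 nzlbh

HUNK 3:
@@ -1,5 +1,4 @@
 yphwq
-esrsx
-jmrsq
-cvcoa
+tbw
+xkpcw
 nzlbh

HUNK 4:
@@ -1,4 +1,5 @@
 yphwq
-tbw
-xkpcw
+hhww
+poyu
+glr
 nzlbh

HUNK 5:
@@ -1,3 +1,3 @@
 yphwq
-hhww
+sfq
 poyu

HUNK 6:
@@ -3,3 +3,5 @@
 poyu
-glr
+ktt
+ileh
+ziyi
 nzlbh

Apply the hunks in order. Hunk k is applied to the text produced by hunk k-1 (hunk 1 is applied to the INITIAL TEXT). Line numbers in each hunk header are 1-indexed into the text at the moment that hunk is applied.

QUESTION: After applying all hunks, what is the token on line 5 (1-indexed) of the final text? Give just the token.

Answer: ileh

Derivation:
Hunk 1: at line 1 remove [vfeje,zzwcr] add [gmwc] -> 6 lines: yphwq esrsx gmwc vun cvcoa nzlbh
Hunk 2: at line 1 remove [gmwc,vun] add [jmrsq] -> 5 lines: yphwq esrsx jmrsq cvcoa nzlbh
Hunk 3: at line 1 remove [esrsx,jmrsq,cvcoa] add [tbw,xkpcw] -> 4 lines: yphwq tbw xkpcw nzlbh
Hunk 4: at line 1 remove [tbw,xkpcw] add [hhww,poyu,glr] -> 5 lines: yphwq hhww poyu glr nzlbh
Hunk 5: at line 1 remove [hhww] add [sfq] -> 5 lines: yphwq sfq poyu glr nzlbh
Hunk 6: at line 3 remove [glr] add [ktt,ileh,ziyi] -> 7 lines: yphwq sfq poyu ktt ileh ziyi nzlbh
Final line 5: ileh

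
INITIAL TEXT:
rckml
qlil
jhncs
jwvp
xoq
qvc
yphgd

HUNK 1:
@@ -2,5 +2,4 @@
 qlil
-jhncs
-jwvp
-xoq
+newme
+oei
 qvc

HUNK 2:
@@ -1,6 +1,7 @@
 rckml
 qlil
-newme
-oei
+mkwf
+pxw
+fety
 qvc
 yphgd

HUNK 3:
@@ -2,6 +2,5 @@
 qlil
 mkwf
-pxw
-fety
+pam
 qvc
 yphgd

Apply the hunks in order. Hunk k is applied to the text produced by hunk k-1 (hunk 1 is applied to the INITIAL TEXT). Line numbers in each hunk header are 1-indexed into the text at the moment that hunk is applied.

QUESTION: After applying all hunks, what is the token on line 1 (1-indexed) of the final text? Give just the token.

Hunk 1: at line 2 remove [jhncs,jwvp,xoq] add [newme,oei] -> 6 lines: rckml qlil newme oei qvc yphgd
Hunk 2: at line 1 remove [newme,oei] add [mkwf,pxw,fety] -> 7 lines: rckml qlil mkwf pxw fety qvc yphgd
Hunk 3: at line 2 remove [pxw,fety] add [pam] -> 6 lines: rckml qlil mkwf pam qvc yphgd
Final line 1: rckml

Answer: rckml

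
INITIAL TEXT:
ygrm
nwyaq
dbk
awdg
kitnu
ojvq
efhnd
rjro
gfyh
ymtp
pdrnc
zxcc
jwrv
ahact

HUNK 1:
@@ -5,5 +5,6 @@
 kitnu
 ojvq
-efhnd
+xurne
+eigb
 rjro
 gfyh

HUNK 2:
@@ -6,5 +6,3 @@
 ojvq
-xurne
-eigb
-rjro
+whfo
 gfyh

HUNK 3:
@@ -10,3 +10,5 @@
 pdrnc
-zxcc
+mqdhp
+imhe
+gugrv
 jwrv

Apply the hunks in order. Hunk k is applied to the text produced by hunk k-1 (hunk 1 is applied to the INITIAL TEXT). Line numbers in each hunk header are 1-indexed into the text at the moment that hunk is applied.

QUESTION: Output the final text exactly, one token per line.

Hunk 1: at line 5 remove [efhnd] add [xurne,eigb] -> 15 lines: ygrm nwyaq dbk awdg kitnu ojvq xurne eigb rjro gfyh ymtp pdrnc zxcc jwrv ahact
Hunk 2: at line 6 remove [xurne,eigb,rjro] add [whfo] -> 13 lines: ygrm nwyaq dbk awdg kitnu ojvq whfo gfyh ymtp pdrnc zxcc jwrv ahact
Hunk 3: at line 10 remove [zxcc] add [mqdhp,imhe,gugrv] -> 15 lines: ygrm nwyaq dbk awdg kitnu ojvq whfo gfyh ymtp pdrnc mqdhp imhe gugrv jwrv ahact

Answer: ygrm
nwyaq
dbk
awdg
kitnu
ojvq
whfo
gfyh
ymtp
pdrnc
mqdhp
imhe
gugrv
jwrv
ahact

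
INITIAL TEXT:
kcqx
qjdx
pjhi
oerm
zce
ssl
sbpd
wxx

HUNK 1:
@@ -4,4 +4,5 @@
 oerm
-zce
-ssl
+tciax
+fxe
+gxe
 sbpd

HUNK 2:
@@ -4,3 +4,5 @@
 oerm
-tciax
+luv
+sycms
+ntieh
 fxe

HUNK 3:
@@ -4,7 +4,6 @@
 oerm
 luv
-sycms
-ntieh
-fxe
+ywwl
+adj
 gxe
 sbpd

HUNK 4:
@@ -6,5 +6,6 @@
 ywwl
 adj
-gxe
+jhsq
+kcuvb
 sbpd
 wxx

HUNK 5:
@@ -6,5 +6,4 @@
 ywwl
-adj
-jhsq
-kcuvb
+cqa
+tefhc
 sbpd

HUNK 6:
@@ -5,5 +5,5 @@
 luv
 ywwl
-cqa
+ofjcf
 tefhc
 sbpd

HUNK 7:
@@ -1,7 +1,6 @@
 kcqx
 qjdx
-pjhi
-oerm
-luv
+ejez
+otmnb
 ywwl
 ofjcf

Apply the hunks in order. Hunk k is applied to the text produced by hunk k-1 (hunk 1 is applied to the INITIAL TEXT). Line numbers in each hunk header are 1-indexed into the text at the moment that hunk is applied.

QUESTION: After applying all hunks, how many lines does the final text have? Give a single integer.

Hunk 1: at line 4 remove [zce,ssl] add [tciax,fxe,gxe] -> 9 lines: kcqx qjdx pjhi oerm tciax fxe gxe sbpd wxx
Hunk 2: at line 4 remove [tciax] add [luv,sycms,ntieh] -> 11 lines: kcqx qjdx pjhi oerm luv sycms ntieh fxe gxe sbpd wxx
Hunk 3: at line 4 remove [sycms,ntieh,fxe] add [ywwl,adj] -> 10 lines: kcqx qjdx pjhi oerm luv ywwl adj gxe sbpd wxx
Hunk 4: at line 6 remove [gxe] add [jhsq,kcuvb] -> 11 lines: kcqx qjdx pjhi oerm luv ywwl adj jhsq kcuvb sbpd wxx
Hunk 5: at line 6 remove [adj,jhsq,kcuvb] add [cqa,tefhc] -> 10 lines: kcqx qjdx pjhi oerm luv ywwl cqa tefhc sbpd wxx
Hunk 6: at line 5 remove [cqa] add [ofjcf] -> 10 lines: kcqx qjdx pjhi oerm luv ywwl ofjcf tefhc sbpd wxx
Hunk 7: at line 1 remove [pjhi,oerm,luv] add [ejez,otmnb] -> 9 lines: kcqx qjdx ejez otmnb ywwl ofjcf tefhc sbpd wxx
Final line count: 9

Answer: 9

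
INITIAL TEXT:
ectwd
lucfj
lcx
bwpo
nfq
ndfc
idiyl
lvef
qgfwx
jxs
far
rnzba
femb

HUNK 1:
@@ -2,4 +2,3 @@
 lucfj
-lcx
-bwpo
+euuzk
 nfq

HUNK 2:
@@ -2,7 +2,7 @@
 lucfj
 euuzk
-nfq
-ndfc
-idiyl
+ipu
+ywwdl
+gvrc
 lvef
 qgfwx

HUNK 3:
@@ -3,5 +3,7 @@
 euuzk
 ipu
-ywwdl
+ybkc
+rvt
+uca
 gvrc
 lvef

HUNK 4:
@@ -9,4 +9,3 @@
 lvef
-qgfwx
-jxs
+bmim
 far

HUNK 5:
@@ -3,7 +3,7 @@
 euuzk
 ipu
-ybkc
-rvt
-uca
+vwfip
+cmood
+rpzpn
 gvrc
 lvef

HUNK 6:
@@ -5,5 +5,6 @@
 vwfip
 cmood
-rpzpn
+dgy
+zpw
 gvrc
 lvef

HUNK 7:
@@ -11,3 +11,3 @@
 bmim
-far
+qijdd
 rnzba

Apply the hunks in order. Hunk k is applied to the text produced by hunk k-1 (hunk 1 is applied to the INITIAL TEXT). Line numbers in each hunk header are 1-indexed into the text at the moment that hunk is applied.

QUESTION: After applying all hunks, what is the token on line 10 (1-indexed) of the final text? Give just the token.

Answer: lvef

Derivation:
Hunk 1: at line 2 remove [lcx,bwpo] add [euuzk] -> 12 lines: ectwd lucfj euuzk nfq ndfc idiyl lvef qgfwx jxs far rnzba femb
Hunk 2: at line 2 remove [nfq,ndfc,idiyl] add [ipu,ywwdl,gvrc] -> 12 lines: ectwd lucfj euuzk ipu ywwdl gvrc lvef qgfwx jxs far rnzba femb
Hunk 3: at line 3 remove [ywwdl] add [ybkc,rvt,uca] -> 14 lines: ectwd lucfj euuzk ipu ybkc rvt uca gvrc lvef qgfwx jxs far rnzba femb
Hunk 4: at line 9 remove [qgfwx,jxs] add [bmim] -> 13 lines: ectwd lucfj euuzk ipu ybkc rvt uca gvrc lvef bmim far rnzba femb
Hunk 5: at line 3 remove [ybkc,rvt,uca] add [vwfip,cmood,rpzpn] -> 13 lines: ectwd lucfj euuzk ipu vwfip cmood rpzpn gvrc lvef bmim far rnzba femb
Hunk 6: at line 5 remove [rpzpn] add [dgy,zpw] -> 14 lines: ectwd lucfj euuzk ipu vwfip cmood dgy zpw gvrc lvef bmim far rnzba femb
Hunk 7: at line 11 remove [far] add [qijdd] -> 14 lines: ectwd lucfj euuzk ipu vwfip cmood dgy zpw gvrc lvef bmim qijdd rnzba femb
Final line 10: lvef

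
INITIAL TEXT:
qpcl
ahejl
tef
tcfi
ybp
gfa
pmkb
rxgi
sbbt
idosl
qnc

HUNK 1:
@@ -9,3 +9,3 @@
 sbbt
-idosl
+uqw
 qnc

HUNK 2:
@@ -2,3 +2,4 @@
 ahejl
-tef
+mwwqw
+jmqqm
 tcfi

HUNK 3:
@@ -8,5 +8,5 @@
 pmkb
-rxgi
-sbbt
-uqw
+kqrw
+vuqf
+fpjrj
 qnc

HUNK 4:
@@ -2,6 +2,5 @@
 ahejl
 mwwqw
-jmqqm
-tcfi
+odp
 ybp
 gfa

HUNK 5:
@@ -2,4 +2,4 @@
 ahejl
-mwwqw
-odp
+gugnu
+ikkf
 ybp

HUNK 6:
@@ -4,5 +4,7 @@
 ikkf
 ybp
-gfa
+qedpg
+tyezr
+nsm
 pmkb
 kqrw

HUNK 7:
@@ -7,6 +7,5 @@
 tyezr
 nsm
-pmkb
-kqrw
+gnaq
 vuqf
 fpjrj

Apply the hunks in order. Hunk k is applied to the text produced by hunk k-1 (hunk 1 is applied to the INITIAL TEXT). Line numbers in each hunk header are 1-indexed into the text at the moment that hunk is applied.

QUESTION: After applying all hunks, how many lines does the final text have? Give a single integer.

Hunk 1: at line 9 remove [idosl] add [uqw] -> 11 lines: qpcl ahejl tef tcfi ybp gfa pmkb rxgi sbbt uqw qnc
Hunk 2: at line 2 remove [tef] add [mwwqw,jmqqm] -> 12 lines: qpcl ahejl mwwqw jmqqm tcfi ybp gfa pmkb rxgi sbbt uqw qnc
Hunk 3: at line 8 remove [rxgi,sbbt,uqw] add [kqrw,vuqf,fpjrj] -> 12 lines: qpcl ahejl mwwqw jmqqm tcfi ybp gfa pmkb kqrw vuqf fpjrj qnc
Hunk 4: at line 2 remove [jmqqm,tcfi] add [odp] -> 11 lines: qpcl ahejl mwwqw odp ybp gfa pmkb kqrw vuqf fpjrj qnc
Hunk 5: at line 2 remove [mwwqw,odp] add [gugnu,ikkf] -> 11 lines: qpcl ahejl gugnu ikkf ybp gfa pmkb kqrw vuqf fpjrj qnc
Hunk 6: at line 4 remove [gfa] add [qedpg,tyezr,nsm] -> 13 lines: qpcl ahejl gugnu ikkf ybp qedpg tyezr nsm pmkb kqrw vuqf fpjrj qnc
Hunk 7: at line 7 remove [pmkb,kqrw] add [gnaq] -> 12 lines: qpcl ahejl gugnu ikkf ybp qedpg tyezr nsm gnaq vuqf fpjrj qnc
Final line count: 12

Answer: 12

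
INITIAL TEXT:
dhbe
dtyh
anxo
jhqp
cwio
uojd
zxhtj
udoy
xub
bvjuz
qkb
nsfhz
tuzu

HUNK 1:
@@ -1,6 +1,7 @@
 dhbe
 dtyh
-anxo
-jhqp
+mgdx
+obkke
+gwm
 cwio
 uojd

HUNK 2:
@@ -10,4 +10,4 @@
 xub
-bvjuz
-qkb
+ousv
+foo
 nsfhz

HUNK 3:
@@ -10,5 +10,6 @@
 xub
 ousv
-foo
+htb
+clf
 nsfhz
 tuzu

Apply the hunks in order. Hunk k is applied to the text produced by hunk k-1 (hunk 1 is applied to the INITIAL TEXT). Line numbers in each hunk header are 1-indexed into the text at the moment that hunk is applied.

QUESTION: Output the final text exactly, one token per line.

Hunk 1: at line 1 remove [anxo,jhqp] add [mgdx,obkke,gwm] -> 14 lines: dhbe dtyh mgdx obkke gwm cwio uojd zxhtj udoy xub bvjuz qkb nsfhz tuzu
Hunk 2: at line 10 remove [bvjuz,qkb] add [ousv,foo] -> 14 lines: dhbe dtyh mgdx obkke gwm cwio uojd zxhtj udoy xub ousv foo nsfhz tuzu
Hunk 3: at line 10 remove [foo] add [htb,clf] -> 15 lines: dhbe dtyh mgdx obkke gwm cwio uojd zxhtj udoy xub ousv htb clf nsfhz tuzu

Answer: dhbe
dtyh
mgdx
obkke
gwm
cwio
uojd
zxhtj
udoy
xub
ousv
htb
clf
nsfhz
tuzu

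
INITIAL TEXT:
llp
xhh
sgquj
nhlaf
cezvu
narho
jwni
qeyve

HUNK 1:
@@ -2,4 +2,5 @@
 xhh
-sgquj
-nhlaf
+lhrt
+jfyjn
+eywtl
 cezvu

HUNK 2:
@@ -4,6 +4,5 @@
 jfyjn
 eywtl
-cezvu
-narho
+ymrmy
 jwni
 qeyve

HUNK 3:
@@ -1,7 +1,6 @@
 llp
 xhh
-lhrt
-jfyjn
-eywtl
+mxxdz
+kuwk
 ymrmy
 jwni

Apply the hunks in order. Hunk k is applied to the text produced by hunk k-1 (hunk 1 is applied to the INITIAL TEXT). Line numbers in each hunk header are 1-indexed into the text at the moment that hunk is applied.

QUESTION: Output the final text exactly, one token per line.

Answer: llp
xhh
mxxdz
kuwk
ymrmy
jwni
qeyve

Derivation:
Hunk 1: at line 2 remove [sgquj,nhlaf] add [lhrt,jfyjn,eywtl] -> 9 lines: llp xhh lhrt jfyjn eywtl cezvu narho jwni qeyve
Hunk 2: at line 4 remove [cezvu,narho] add [ymrmy] -> 8 lines: llp xhh lhrt jfyjn eywtl ymrmy jwni qeyve
Hunk 3: at line 1 remove [lhrt,jfyjn,eywtl] add [mxxdz,kuwk] -> 7 lines: llp xhh mxxdz kuwk ymrmy jwni qeyve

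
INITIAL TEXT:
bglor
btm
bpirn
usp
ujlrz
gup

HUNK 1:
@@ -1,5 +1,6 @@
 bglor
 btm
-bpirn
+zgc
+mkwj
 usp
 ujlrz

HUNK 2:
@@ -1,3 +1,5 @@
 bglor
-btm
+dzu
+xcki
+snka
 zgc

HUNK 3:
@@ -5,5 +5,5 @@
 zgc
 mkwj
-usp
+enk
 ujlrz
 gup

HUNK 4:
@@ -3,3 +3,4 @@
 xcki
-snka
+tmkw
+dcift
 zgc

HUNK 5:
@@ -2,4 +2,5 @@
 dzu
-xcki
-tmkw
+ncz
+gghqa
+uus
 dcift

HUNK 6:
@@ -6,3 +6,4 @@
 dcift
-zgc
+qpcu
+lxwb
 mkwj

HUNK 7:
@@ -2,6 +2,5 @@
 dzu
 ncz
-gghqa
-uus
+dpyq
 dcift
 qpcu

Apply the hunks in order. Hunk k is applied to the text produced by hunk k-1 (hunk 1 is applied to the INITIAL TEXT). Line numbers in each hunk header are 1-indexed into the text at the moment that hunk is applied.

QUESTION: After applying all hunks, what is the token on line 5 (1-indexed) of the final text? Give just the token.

Hunk 1: at line 1 remove [bpirn] add [zgc,mkwj] -> 7 lines: bglor btm zgc mkwj usp ujlrz gup
Hunk 2: at line 1 remove [btm] add [dzu,xcki,snka] -> 9 lines: bglor dzu xcki snka zgc mkwj usp ujlrz gup
Hunk 3: at line 5 remove [usp] add [enk] -> 9 lines: bglor dzu xcki snka zgc mkwj enk ujlrz gup
Hunk 4: at line 3 remove [snka] add [tmkw,dcift] -> 10 lines: bglor dzu xcki tmkw dcift zgc mkwj enk ujlrz gup
Hunk 5: at line 2 remove [xcki,tmkw] add [ncz,gghqa,uus] -> 11 lines: bglor dzu ncz gghqa uus dcift zgc mkwj enk ujlrz gup
Hunk 6: at line 6 remove [zgc] add [qpcu,lxwb] -> 12 lines: bglor dzu ncz gghqa uus dcift qpcu lxwb mkwj enk ujlrz gup
Hunk 7: at line 2 remove [gghqa,uus] add [dpyq] -> 11 lines: bglor dzu ncz dpyq dcift qpcu lxwb mkwj enk ujlrz gup
Final line 5: dcift

Answer: dcift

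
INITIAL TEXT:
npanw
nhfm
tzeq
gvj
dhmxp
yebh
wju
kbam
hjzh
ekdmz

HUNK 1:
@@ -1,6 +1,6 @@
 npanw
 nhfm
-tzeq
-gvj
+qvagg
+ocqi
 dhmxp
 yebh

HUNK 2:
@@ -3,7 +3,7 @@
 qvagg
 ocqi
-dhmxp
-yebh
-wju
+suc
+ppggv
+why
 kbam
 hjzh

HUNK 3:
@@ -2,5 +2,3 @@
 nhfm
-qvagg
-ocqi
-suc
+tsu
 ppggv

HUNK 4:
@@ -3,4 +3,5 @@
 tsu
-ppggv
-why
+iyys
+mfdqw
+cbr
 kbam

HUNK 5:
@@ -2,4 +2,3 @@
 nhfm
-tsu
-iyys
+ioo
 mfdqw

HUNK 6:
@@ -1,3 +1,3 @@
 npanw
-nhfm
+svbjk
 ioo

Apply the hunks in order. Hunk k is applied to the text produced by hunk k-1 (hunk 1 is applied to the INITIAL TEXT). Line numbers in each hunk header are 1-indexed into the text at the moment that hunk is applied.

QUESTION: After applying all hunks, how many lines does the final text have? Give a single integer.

Answer: 8

Derivation:
Hunk 1: at line 1 remove [tzeq,gvj] add [qvagg,ocqi] -> 10 lines: npanw nhfm qvagg ocqi dhmxp yebh wju kbam hjzh ekdmz
Hunk 2: at line 3 remove [dhmxp,yebh,wju] add [suc,ppggv,why] -> 10 lines: npanw nhfm qvagg ocqi suc ppggv why kbam hjzh ekdmz
Hunk 3: at line 2 remove [qvagg,ocqi,suc] add [tsu] -> 8 lines: npanw nhfm tsu ppggv why kbam hjzh ekdmz
Hunk 4: at line 3 remove [ppggv,why] add [iyys,mfdqw,cbr] -> 9 lines: npanw nhfm tsu iyys mfdqw cbr kbam hjzh ekdmz
Hunk 5: at line 2 remove [tsu,iyys] add [ioo] -> 8 lines: npanw nhfm ioo mfdqw cbr kbam hjzh ekdmz
Hunk 6: at line 1 remove [nhfm] add [svbjk] -> 8 lines: npanw svbjk ioo mfdqw cbr kbam hjzh ekdmz
Final line count: 8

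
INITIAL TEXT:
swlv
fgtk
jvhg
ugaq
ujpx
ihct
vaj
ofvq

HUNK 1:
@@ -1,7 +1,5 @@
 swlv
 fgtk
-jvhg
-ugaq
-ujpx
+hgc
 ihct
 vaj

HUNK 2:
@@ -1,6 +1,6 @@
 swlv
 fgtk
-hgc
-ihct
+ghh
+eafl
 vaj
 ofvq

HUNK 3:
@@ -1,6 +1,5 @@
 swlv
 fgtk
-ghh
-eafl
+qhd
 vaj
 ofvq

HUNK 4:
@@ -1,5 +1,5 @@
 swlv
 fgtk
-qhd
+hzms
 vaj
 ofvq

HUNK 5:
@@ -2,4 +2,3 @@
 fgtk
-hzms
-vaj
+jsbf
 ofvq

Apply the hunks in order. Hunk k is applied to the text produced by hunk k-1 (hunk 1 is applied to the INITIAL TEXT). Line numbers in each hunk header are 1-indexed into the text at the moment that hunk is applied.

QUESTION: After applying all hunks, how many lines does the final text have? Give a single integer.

Hunk 1: at line 1 remove [jvhg,ugaq,ujpx] add [hgc] -> 6 lines: swlv fgtk hgc ihct vaj ofvq
Hunk 2: at line 1 remove [hgc,ihct] add [ghh,eafl] -> 6 lines: swlv fgtk ghh eafl vaj ofvq
Hunk 3: at line 1 remove [ghh,eafl] add [qhd] -> 5 lines: swlv fgtk qhd vaj ofvq
Hunk 4: at line 1 remove [qhd] add [hzms] -> 5 lines: swlv fgtk hzms vaj ofvq
Hunk 5: at line 2 remove [hzms,vaj] add [jsbf] -> 4 lines: swlv fgtk jsbf ofvq
Final line count: 4

Answer: 4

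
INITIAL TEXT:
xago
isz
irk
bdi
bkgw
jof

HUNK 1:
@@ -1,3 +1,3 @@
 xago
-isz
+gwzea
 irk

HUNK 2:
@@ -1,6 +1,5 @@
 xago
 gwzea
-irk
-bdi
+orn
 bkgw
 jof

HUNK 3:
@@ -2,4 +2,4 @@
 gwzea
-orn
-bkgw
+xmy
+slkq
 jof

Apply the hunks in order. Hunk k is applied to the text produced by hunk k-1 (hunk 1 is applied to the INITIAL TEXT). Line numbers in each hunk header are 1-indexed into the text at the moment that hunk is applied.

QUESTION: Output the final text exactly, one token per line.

Answer: xago
gwzea
xmy
slkq
jof

Derivation:
Hunk 1: at line 1 remove [isz] add [gwzea] -> 6 lines: xago gwzea irk bdi bkgw jof
Hunk 2: at line 1 remove [irk,bdi] add [orn] -> 5 lines: xago gwzea orn bkgw jof
Hunk 3: at line 2 remove [orn,bkgw] add [xmy,slkq] -> 5 lines: xago gwzea xmy slkq jof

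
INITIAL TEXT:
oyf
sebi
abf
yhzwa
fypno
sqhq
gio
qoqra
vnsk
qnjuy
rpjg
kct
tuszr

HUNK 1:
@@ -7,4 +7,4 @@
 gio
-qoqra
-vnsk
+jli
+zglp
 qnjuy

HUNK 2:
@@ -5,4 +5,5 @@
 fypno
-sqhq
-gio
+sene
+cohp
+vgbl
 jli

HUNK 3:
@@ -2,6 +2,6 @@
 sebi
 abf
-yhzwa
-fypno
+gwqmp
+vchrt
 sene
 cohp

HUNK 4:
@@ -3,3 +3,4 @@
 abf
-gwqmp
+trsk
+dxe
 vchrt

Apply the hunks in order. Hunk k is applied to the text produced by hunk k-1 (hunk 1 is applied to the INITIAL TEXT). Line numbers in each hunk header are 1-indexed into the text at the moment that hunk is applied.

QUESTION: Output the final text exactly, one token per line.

Answer: oyf
sebi
abf
trsk
dxe
vchrt
sene
cohp
vgbl
jli
zglp
qnjuy
rpjg
kct
tuszr

Derivation:
Hunk 1: at line 7 remove [qoqra,vnsk] add [jli,zglp] -> 13 lines: oyf sebi abf yhzwa fypno sqhq gio jli zglp qnjuy rpjg kct tuszr
Hunk 2: at line 5 remove [sqhq,gio] add [sene,cohp,vgbl] -> 14 lines: oyf sebi abf yhzwa fypno sene cohp vgbl jli zglp qnjuy rpjg kct tuszr
Hunk 3: at line 2 remove [yhzwa,fypno] add [gwqmp,vchrt] -> 14 lines: oyf sebi abf gwqmp vchrt sene cohp vgbl jli zglp qnjuy rpjg kct tuszr
Hunk 4: at line 3 remove [gwqmp] add [trsk,dxe] -> 15 lines: oyf sebi abf trsk dxe vchrt sene cohp vgbl jli zglp qnjuy rpjg kct tuszr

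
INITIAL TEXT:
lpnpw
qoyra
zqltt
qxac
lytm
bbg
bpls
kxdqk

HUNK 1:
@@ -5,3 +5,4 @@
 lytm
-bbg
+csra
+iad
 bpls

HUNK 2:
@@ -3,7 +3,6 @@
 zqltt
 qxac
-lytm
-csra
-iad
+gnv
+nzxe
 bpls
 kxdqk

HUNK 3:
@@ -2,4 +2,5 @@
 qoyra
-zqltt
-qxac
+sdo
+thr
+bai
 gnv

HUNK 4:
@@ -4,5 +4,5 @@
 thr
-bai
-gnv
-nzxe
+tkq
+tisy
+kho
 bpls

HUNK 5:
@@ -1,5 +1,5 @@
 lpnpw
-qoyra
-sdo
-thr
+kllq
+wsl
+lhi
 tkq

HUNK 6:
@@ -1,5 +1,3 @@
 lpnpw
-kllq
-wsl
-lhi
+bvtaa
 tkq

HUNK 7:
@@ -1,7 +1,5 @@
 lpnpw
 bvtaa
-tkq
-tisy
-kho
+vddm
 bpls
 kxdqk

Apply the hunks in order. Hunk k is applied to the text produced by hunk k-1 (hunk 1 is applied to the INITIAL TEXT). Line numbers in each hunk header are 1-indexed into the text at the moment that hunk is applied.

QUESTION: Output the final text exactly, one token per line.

Answer: lpnpw
bvtaa
vddm
bpls
kxdqk

Derivation:
Hunk 1: at line 5 remove [bbg] add [csra,iad] -> 9 lines: lpnpw qoyra zqltt qxac lytm csra iad bpls kxdqk
Hunk 2: at line 3 remove [lytm,csra,iad] add [gnv,nzxe] -> 8 lines: lpnpw qoyra zqltt qxac gnv nzxe bpls kxdqk
Hunk 3: at line 2 remove [zqltt,qxac] add [sdo,thr,bai] -> 9 lines: lpnpw qoyra sdo thr bai gnv nzxe bpls kxdqk
Hunk 4: at line 4 remove [bai,gnv,nzxe] add [tkq,tisy,kho] -> 9 lines: lpnpw qoyra sdo thr tkq tisy kho bpls kxdqk
Hunk 5: at line 1 remove [qoyra,sdo,thr] add [kllq,wsl,lhi] -> 9 lines: lpnpw kllq wsl lhi tkq tisy kho bpls kxdqk
Hunk 6: at line 1 remove [kllq,wsl,lhi] add [bvtaa] -> 7 lines: lpnpw bvtaa tkq tisy kho bpls kxdqk
Hunk 7: at line 1 remove [tkq,tisy,kho] add [vddm] -> 5 lines: lpnpw bvtaa vddm bpls kxdqk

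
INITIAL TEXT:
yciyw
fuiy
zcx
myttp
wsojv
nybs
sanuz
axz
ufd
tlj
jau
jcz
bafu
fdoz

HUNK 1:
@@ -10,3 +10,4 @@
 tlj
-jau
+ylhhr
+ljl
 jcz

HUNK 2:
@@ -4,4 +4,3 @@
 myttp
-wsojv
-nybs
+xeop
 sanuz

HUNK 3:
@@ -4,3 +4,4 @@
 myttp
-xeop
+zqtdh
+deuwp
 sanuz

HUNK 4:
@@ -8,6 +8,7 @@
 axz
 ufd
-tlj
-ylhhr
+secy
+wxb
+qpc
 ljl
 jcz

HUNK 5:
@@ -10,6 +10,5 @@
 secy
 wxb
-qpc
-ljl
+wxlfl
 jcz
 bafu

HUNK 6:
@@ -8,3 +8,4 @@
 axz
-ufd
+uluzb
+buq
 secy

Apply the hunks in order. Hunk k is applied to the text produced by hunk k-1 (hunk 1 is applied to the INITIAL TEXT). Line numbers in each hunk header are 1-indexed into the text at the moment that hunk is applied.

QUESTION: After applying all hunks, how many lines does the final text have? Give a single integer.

Hunk 1: at line 10 remove [jau] add [ylhhr,ljl] -> 15 lines: yciyw fuiy zcx myttp wsojv nybs sanuz axz ufd tlj ylhhr ljl jcz bafu fdoz
Hunk 2: at line 4 remove [wsojv,nybs] add [xeop] -> 14 lines: yciyw fuiy zcx myttp xeop sanuz axz ufd tlj ylhhr ljl jcz bafu fdoz
Hunk 3: at line 4 remove [xeop] add [zqtdh,deuwp] -> 15 lines: yciyw fuiy zcx myttp zqtdh deuwp sanuz axz ufd tlj ylhhr ljl jcz bafu fdoz
Hunk 4: at line 8 remove [tlj,ylhhr] add [secy,wxb,qpc] -> 16 lines: yciyw fuiy zcx myttp zqtdh deuwp sanuz axz ufd secy wxb qpc ljl jcz bafu fdoz
Hunk 5: at line 10 remove [qpc,ljl] add [wxlfl] -> 15 lines: yciyw fuiy zcx myttp zqtdh deuwp sanuz axz ufd secy wxb wxlfl jcz bafu fdoz
Hunk 6: at line 8 remove [ufd] add [uluzb,buq] -> 16 lines: yciyw fuiy zcx myttp zqtdh deuwp sanuz axz uluzb buq secy wxb wxlfl jcz bafu fdoz
Final line count: 16

Answer: 16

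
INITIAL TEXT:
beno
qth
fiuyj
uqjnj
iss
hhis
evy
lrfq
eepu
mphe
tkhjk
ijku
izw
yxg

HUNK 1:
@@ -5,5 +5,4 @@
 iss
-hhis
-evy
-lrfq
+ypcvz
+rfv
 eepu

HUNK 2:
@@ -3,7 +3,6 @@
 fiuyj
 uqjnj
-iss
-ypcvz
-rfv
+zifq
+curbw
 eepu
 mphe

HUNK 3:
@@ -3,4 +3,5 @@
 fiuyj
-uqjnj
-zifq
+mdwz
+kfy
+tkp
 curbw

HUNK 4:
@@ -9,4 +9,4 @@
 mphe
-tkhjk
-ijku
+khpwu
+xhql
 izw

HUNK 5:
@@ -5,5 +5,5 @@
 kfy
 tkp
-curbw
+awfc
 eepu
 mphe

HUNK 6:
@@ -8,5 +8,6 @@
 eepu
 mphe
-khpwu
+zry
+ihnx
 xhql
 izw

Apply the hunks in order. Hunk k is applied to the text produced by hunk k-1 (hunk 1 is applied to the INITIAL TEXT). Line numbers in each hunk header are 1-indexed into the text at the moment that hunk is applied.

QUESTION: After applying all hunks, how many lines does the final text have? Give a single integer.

Answer: 14

Derivation:
Hunk 1: at line 5 remove [hhis,evy,lrfq] add [ypcvz,rfv] -> 13 lines: beno qth fiuyj uqjnj iss ypcvz rfv eepu mphe tkhjk ijku izw yxg
Hunk 2: at line 3 remove [iss,ypcvz,rfv] add [zifq,curbw] -> 12 lines: beno qth fiuyj uqjnj zifq curbw eepu mphe tkhjk ijku izw yxg
Hunk 3: at line 3 remove [uqjnj,zifq] add [mdwz,kfy,tkp] -> 13 lines: beno qth fiuyj mdwz kfy tkp curbw eepu mphe tkhjk ijku izw yxg
Hunk 4: at line 9 remove [tkhjk,ijku] add [khpwu,xhql] -> 13 lines: beno qth fiuyj mdwz kfy tkp curbw eepu mphe khpwu xhql izw yxg
Hunk 5: at line 5 remove [curbw] add [awfc] -> 13 lines: beno qth fiuyj mdwz kfy tkp awfc eepu mphe khpwu xhql izw yxg
Hunk 6: at line 8 remove [khpwu] add [zry,ihnx] -> 14 lines: beno qth fiuyj mdwz kfy tkp awfc eepu mphe zry ihnx xhql izw yxg
Final line count: 14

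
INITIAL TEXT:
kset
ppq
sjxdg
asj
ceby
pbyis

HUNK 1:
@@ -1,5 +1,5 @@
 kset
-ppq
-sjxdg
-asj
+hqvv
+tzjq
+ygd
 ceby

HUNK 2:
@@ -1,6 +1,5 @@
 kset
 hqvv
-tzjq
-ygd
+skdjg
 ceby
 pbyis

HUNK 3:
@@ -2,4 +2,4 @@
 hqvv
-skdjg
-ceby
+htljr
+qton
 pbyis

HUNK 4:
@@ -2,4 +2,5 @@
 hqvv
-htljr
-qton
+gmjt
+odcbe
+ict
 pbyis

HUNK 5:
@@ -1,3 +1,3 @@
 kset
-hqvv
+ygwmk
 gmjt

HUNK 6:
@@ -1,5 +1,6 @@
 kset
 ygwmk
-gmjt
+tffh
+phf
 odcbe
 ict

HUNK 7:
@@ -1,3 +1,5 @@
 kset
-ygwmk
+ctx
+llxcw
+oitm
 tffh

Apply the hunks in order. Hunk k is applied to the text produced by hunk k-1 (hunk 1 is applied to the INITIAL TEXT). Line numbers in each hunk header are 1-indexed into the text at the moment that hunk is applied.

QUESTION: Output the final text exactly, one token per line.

Answer: kset
ctx
llxcw
oitm
tffh
phf
odcbe
ict
pbyis

Derivation:
Hunk 1: at line 1 remove [ppq,sjxdg,asj] add [hqvv,tzjq,ygd] -> 6 lines: kset hqvv tzjq ygd ceby pbyis
Hunk 2: at line 1 remove [tzjq,ygd] add [skdjg] -> 5 lines: kset hqvv skdjg ceby pbyis
Hunk 3: at line 2 remove [skdjg,ceby] add [htljr,qton] -> 5 lines: kset hqvv htljr qton pbyis
Hunk 4: at line 2 remove [htljr,qton] add [gmjt,odcbe,ict] -> 6 lines: kset hqvv gmjt odcbe ict pbyis
Hunk 5: at line 1 remove [hqvv] add [ygwmk] -> 6 lines: kset ygwmk gmjt odcbe ict pbyis
Hunk 6: at line 1 remove [gmjt] add [tffh,phf] -> 7 lines: kset ygwmk tffh phf odcbe ict pbyis
Hunk 7: at line 1 remove [ygwmk] add [ctx,llxcw,oitm] -> 9 lines: kset ctx llxcw oitm tffh phf odcbe ict pbyis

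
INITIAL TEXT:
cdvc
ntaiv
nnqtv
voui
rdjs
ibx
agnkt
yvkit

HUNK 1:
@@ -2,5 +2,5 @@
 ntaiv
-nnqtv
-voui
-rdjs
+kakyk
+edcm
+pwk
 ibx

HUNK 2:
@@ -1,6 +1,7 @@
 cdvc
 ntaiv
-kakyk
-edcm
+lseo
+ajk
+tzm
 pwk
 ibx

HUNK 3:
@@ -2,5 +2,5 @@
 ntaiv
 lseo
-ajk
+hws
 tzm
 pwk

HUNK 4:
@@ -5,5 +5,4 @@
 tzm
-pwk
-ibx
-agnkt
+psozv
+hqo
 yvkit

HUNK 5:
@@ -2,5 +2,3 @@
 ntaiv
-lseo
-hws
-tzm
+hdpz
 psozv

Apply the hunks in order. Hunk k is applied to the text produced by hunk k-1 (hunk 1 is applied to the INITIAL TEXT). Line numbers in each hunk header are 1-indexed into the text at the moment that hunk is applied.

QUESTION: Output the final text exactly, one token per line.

Answer: cdvc
ntaiv
hdpz
psozv
hqo
yvkit

Derivation:
Hunk 1: at line 2 remove [nnqtv,voui,rdjs] add [kakyk,edcm,pwk] -> 8 lines: cdvc ntaiv kakyk edcm pwk ibx agnkt yvkit
Hunk 2: at line 1 remove [kakyk,edcm] add [lseo,ajk,tzm] -> 9 lines: cdvc ntaiv lseo ajk tzm pwk ibx agnkt yvkit
Hunk 3: at line 2 remove [ajk] add [hws] -> 9 lines: cdvc ntaiv lseo hws tzm pwk ibx agnkt yvkit
Hunk 4: at line 5 remove [pwk,ibx,agnkt] add [psozv,hqo] -> 8 lines: cdvc ntaiv lseo hws tzm psozv hqo yvkit
Hunk 5: at line 2 remove [lseo,hws,tzm] add [hdpz] -> 6 lines: cdvc ntaiv hdpz psozv hqo yvkit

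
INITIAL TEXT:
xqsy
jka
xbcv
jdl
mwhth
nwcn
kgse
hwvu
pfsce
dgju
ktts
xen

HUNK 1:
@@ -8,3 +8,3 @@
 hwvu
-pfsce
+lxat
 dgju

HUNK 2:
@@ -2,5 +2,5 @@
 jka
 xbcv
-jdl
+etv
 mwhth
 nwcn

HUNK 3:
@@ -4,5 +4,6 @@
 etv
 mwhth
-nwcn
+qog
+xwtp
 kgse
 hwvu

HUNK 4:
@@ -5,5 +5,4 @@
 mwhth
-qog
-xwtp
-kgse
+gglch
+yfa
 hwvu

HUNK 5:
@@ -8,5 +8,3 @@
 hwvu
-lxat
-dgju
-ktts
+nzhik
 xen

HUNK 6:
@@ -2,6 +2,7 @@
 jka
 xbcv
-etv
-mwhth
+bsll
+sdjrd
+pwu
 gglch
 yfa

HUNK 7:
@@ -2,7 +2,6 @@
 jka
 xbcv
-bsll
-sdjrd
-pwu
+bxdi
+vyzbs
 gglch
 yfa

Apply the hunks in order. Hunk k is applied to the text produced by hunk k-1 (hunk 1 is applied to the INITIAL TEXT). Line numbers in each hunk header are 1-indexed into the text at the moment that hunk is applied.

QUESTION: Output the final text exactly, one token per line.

Hunk 1: at line 8 remove [pfsce] add [lxat] -> 12 lines: xqsy jka xbcv jdl mwhth nwcn kgse hwvu lxat dgju ktts xen
Hunk 2: at line 2 remove [jdl] add [etv] -> 12 lines: xqsy jka xbcv etv mwhth nwcn kgse hwvu lxat dgju ktts xen
Hunk 3: at line 4 remove [nwcn] add [qog,xwtp] -> 13 lines: xqsy jka xbcv etv mwhth qog xwtp kgse hwvu lxat dgju ktts xen
Hunk 4: at line 5 remove [qog,xwtp,kgse] add [gglch,yfa] -> 12 lines: xqsy jka xbcv etv mwhth gglch yfa hwvu lxat dgju ktts xen
Hunk 5: at line 8 remove [lxat,dgju,ktts] add [nzhik] -> 10 lines: xqsy jka xbcv etv mwhth gglch yfa hwvu nzhik xen
Hunk 6: at line 2 remove [etv,mwhth] add [bsll,sdjrd,pwu] -> 11 lines: xqsy jka xbcv bsll sdjrd pwu gglch yfa hwvu nzhik xen
Hunk 7: at line 2 remove [bsll,sdjrd,pwu] add [bxdi,vyzbs] -> 10 lines: xqsy jka xbcv bxdi vyzbs gglch yfa hwvu nzhik xen

Answer: xqsy
jka
xbcv
bxdi
vyzbs
gglch
yfa
hwvu
nzhik
xen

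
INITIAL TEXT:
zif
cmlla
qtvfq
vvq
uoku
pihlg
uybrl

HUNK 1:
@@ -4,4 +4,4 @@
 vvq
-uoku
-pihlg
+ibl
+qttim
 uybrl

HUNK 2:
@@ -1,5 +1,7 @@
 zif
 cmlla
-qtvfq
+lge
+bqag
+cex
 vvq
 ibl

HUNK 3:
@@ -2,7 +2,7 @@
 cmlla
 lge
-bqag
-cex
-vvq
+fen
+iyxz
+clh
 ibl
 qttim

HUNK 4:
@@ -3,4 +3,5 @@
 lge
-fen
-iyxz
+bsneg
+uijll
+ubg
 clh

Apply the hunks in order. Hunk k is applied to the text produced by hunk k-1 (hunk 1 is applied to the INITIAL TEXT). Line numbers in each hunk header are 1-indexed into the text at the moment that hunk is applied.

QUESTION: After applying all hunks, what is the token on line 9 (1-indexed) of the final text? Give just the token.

Answer: qttim

Derivation:
Hunk 1: at line 4 remove [uoku,pihlg] add [ibl,qttim] -> 7 lines: zif cmlla qtvfq vvq ibl qttim uybrl
Hunk 2: at line 1 remove [qtvfq] add [lge,bqag,cex] -> 9 lines: zif cmlla lge bqag cex vvq ibl qttim uybrl
Hunk 3: at line 2 remove [bqag,cex,vvq] add [fen,iyxz,clh] -> 9 lines: zif cmlla lge fen iyxz clh ibl qttim uybrl
Hunk 4: at line 3 remove [fen,iyxz] add [bsneg,uijll,ubg] -> 10 lines: zif cmlla lge bsneg uijll ubg clh ibl qttim uybrl
Final line 9: qttim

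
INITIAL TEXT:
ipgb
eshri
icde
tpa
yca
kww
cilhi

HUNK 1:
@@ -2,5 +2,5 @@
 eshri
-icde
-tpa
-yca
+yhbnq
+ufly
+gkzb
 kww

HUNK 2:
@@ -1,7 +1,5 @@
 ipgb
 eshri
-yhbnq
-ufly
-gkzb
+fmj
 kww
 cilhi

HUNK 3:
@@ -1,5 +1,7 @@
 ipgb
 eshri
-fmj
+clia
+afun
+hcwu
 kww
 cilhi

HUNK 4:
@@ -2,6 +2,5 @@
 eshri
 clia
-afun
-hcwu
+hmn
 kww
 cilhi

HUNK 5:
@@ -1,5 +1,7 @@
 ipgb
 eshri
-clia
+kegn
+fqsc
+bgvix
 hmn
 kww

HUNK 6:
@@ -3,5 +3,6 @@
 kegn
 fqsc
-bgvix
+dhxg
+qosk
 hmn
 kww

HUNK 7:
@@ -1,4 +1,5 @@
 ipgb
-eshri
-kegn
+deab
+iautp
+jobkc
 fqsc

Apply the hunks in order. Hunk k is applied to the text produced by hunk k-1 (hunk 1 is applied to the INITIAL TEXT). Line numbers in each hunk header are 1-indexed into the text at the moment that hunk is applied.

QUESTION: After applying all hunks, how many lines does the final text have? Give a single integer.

Hunk 1: at line 2 remove [icde,tpa,yca] add [yhbnq,ufly,gkzb] -> 7 lines: ipgb eshri yhbnq ufly gkzb kww cilhi
Hunk 2: at line 1 remove [yhbnq,ufly,gkzb] add [fmj] -> 5 lines: ipgb eshri fmj kww cilhi
Hunk 3: at line 1 remove [fmj] add [clia,afun,hcwu] -> 7 lines: ipgb eshri clia afun hcwu kww cilhi
Hunk 4: at line 2 remove [afun,hcwu] add [hmn] -> 6 lines: ipgb eshri clia hmn kww cilhi
Hunk 5: at line 1 remove [clia] add [kegn,fqsc,bgvix] -> 8 lines: ipgb eshri kegn fqsc bgvix hmn kww cilhi
Hunk 6: at line 3 remove [bgvix] add [dhxg,qosk] -> 9 lines: ipgb eshri kegn fqsc dhxg qosk hmn kww cilhi
Hunk 7: at line 1 remove [eshri,kegn] add [deab,iautp,jobkc] -> 10 lines: ipgb deab iautp jobkc fqsc dhxg qosk hmn kww cilhi
Final line count: 10

Answer: 10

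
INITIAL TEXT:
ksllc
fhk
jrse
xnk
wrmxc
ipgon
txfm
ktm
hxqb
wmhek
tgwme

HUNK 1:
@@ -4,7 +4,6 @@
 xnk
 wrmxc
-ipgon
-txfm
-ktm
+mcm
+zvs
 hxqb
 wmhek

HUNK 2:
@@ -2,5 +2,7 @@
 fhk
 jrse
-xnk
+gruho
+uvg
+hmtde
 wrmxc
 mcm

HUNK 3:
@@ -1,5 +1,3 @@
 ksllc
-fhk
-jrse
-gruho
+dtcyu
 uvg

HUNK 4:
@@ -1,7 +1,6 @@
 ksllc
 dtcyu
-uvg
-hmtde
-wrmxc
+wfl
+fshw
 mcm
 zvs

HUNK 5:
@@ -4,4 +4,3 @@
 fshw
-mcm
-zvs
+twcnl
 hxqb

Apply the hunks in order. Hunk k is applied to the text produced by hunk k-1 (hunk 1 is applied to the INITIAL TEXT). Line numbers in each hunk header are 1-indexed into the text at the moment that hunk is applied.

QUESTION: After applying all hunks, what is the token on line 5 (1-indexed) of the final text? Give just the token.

Hunk 1: at line 4 remove [ipgon,txfm,ktm] add [mcm,zvs] -> 10 lines: ksllc fhk jrse xnk wrmxc mcm zvs hxqb wmhek tgwme
Hunk 2: at line 2 remove [xnk] add [gruho,uvg,hmtde] -> 12 lines: ksllc fhk jrse gruho uvg hmtde wrmxc mcm zvs hxqb wmhek tgwme
Hunk 3: at line 1 remove [fhk,jrse,gruho] add [dtcyu] -> 10 lines: ksllc dtcyu uvg hmtde wrmxc mcm zvs hxqb wmhek tgwme
Hunk 4: at line 1 remove [uvg,hmtde,wrmxc] add [wfl,fshw] -> 9 lines: ksllc dtcyu wfl fshw mcm zvs hxqb wmhek tgwme
Hunk 5: at line 4 remove [mcm,zvs] add [twcnl] -> 8 lines: ksllc dtcyu wfl fshw twcnl hxqb wmhek tgwme
Final line 5: twcnl

Answer: twcnl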